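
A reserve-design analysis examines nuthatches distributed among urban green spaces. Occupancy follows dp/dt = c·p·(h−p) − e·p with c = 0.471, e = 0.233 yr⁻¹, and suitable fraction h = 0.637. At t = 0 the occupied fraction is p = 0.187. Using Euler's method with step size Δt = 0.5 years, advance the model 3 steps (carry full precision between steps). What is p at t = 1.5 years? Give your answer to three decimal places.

Update rule: p ← p + [c·p·(h−p) − e·p]·Δt with Δt = 0.5.
p: 0.18700 → 0.18503  (Δp = -0.00197)
p: 0.18503 → 0.18317  (Δp = -0.00186)
p: 0.18317 → 0.18141  (Δp = -0.00176)

0.181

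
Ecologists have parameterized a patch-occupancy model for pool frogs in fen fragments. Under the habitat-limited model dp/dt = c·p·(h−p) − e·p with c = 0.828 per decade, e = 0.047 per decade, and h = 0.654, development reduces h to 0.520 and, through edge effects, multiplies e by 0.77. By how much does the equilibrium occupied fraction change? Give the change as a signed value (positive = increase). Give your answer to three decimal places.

Before: p* = h − e/c = 0.654 − 0.047/0.828 = 0.654 − 0.0568 = 0.5972.
After: c = 0.828, e = 0.03619, h = 0.520; p* = 0.520 − 0.03619/0.828 = 0.4763.
Δp* = 0.4763 − 0.5972 = -0.1209.

-0.121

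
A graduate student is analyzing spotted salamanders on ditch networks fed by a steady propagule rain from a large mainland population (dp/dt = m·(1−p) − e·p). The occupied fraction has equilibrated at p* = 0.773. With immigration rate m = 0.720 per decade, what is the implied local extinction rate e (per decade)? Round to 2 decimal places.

At equilibrium m(1−p*) = e·p*, so e = m(1−p*)/p*.
e = 0.720 × 0.2270 / 0.773 = 0.2114.

0.21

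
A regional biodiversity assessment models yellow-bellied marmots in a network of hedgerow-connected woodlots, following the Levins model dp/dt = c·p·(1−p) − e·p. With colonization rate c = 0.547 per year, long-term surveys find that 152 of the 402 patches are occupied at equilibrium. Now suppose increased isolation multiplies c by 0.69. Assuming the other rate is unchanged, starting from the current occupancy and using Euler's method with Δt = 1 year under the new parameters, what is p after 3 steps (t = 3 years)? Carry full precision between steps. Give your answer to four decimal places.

0.2834

Observed p* = 152/402 = 0.37811.
Balance c(1−p*) = e gives e = 0.547×(1 − 0.37811) = 0.34017.
Starting from p₀ = 0.37811; update p ← p + (dp/dt)·Δt with the new parameters.
t = 1: p = 0.37811 + (-0.03987) = 0.33824
t = 2: p = 0.33824 + (-0.03058) = 0.30766
t = 3: p = 0.30766 + (-0.02426) = 0.28340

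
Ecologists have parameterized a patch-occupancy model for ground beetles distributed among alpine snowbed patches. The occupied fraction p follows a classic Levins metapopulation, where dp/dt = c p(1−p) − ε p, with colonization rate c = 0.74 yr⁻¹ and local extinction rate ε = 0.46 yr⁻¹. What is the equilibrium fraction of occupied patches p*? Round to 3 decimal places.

Setting dp/dt = 0 and dividing through by p* gives c·(1−p*) = ε.
So p* = 1 − ε/c = 1 − 0.46/0.74 = 1 − 0.6216 = 0.3784.

0.378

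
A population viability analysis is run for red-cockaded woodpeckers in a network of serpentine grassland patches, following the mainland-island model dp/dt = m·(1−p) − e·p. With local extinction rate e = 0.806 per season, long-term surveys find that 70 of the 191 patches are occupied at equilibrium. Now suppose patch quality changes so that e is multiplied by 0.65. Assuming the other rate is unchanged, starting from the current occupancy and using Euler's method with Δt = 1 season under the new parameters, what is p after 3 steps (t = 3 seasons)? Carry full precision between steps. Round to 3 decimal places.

0.471

Observed p* = 70/191 = 0.36649.
Balance m(1−p*) = e·p* gives m = e·p*/(1−p*) = 0.806×0.36649/0.63351 = 0.46628.
Starting from p₀ = 0.36649; update p ← p + (dp/dt)·Δt with the new parameters.
step 1: Δp = +0.10339, p = 0.46988
step 2: Δp = +0.00102, p = 0.47089
step 3: Δp = +0.00001, p = 0.47090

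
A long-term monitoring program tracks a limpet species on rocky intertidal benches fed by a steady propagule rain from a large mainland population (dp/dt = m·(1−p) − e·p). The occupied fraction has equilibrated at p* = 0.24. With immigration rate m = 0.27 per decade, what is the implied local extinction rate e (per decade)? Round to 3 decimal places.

0.855

At equilibrium m(1−p*) = e·p*, so e = m(1−p*)/p*.
e = 0.27 × 0.7600 / 0.24 = 0.8550.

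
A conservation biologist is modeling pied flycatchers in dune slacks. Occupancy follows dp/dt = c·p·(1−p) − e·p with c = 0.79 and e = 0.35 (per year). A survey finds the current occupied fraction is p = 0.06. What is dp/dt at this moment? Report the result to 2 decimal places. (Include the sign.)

Colonization term: c·p·(1−p) = 0.79×0.06×0.9400 = 0.04456.
Extinction term: e·p = 0.02100.
dp/dt = 0.04456 − 0.02100 = 0.02356.

0.02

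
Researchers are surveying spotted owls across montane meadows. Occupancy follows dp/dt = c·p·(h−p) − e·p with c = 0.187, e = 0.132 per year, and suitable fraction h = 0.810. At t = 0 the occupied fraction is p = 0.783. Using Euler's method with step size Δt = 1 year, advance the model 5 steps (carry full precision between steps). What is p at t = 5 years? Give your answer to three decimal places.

0.468

Update rule: p ← p + [c·p·(h−p) − e·p]·Δt with Δt = 1.
p: 0.78300 → 0.68360  (Δp = -0.09940)
p: 0.68360 → 0.60952  (Δp = -0.07408)
p: 0.60952 → 0.55191  (Δp = -0.05761)
p: 0.55191 → 0.50570  (Δp = -0.04622)
p: 0.50570 → 0.46772  (Δp = -0.03798)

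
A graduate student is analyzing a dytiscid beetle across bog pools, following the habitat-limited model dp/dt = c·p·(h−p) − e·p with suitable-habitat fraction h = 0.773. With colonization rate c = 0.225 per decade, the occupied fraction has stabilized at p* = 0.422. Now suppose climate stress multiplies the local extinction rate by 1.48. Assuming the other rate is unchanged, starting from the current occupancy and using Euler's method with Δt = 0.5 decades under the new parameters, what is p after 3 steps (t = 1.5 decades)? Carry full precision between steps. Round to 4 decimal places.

Balance c(h−p*) = e gives e = 0.225×(0.773 − 0.42200) = 0.07898.
Starting from p₀ = 0.42200; update p ← p + (dp/dt)·Δt with the new parameters.
step 1: Δp = -0.00800, p = 0.41400
step 2: Δp = -0.00747, p = 0.40653
step 3: Δp = -0.00700, p = 0.39953

0.3995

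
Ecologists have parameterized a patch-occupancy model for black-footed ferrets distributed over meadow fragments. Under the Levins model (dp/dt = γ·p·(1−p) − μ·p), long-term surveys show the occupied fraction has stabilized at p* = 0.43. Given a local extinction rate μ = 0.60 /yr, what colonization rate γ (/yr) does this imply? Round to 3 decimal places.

At equilibrium γ(1−p*) = μ, so γ = μ/(1−p*).
γ = 0.60/(1 − 0.43) = 0.60/0.5700 = 1.0526.

1.053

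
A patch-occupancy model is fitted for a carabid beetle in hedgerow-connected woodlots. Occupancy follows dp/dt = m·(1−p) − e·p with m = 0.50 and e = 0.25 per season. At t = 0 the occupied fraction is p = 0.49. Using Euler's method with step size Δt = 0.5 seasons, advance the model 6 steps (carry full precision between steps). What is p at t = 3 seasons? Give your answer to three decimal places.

Update rule: p ← p + [m·(1−p) − e·p]·Δt with Δt = 0.5.
step 1: Δp = +0.06625, p = 0.55625
step 2: Δp = +0.04141, p = 0.59766
step 3: Δp = +0.02588, p = 0.62354
step 4: Δp = +0.01617, p = 0.63971
step 5: Δp = +0.01011, p = 0.64982
step 6: Δp = +0.00632, p = 0.65614

0.656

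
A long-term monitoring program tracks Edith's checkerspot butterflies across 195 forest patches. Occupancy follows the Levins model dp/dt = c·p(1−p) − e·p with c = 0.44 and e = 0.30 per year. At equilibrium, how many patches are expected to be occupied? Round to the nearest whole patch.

p* = 1 − e/c = 1 − 0.30/0.44 = 0.3182.
Expected occupied patches = N × p* = 195 × 0.3182 = 62.05 ≈ 62.

62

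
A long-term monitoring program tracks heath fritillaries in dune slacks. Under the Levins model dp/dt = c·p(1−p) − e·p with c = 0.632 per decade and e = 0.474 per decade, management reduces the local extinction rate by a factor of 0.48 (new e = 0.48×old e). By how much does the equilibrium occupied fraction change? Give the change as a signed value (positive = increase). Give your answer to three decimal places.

Before: p* = 1 − 0.474/0.632 = 0.2500.
After the change, c = 0.632, e = 0.22752, so p* = 1 − 0.22752/0.632 = 0.6400.
Δp* = 0.6400 − 0.2500 = +0.3900.

0.390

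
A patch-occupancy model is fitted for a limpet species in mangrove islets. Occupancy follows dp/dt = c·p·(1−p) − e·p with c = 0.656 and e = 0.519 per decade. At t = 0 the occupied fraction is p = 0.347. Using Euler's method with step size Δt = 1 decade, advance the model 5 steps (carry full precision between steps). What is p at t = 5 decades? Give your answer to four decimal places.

0.2550

Update rule: p ← p + [c·p·(1−p) − e·p]·Δt with Δt = 1.
  1  |  dp/dt·Δt = -0.031449  |  p_1 = 0.315551
  2  |  dp/dt·Δt = -0.022089  |  p_2 = 0.293462
  3  |  dp/dt·Δt = -0.016290  |  p_3 = 0.277171
  4  |  dp/dt·Δt = -0.012424  |  p_4 = 0.264747
  5  |  dp/dt·Δt = -0.009709  |  p_5 = 0.255038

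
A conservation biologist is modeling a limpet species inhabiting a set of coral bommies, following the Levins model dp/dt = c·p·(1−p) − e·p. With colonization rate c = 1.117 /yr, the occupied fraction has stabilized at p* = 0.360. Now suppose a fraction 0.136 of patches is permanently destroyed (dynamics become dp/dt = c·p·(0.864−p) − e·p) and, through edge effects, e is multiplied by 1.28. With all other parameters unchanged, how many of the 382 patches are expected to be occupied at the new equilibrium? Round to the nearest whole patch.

17

Balance c(1−p*) = e gives e = 1.117×(1 − 0.36000) = 0.71488.
New p* = 0.864 − e/c = 0.864 − 0.91505/1.11700 = 0.04480.
Expected occupied = 382 × 0.04480 = 17.11 ≈ 17.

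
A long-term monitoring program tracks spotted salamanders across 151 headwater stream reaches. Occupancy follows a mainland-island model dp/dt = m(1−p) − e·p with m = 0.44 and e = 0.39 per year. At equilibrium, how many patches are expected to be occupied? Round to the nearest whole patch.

p* = m/(m+e) = 0.44/0.8300 = 0.5301.
Expected occupied patches = N × p* = 151 × 0.5301 = 80.05 ≈ 80.

80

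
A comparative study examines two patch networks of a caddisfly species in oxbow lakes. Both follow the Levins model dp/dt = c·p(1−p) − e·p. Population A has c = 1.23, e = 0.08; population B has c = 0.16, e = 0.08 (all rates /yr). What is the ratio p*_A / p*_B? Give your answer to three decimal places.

1.870

A: p*_A = 1 − 0.08/1.23 = 0.9350.
B: p*_B = 1 − 0.08/0.16 = 0.5000.
p*_A / p*_B = 0.9350/0.5000 = 1.8699.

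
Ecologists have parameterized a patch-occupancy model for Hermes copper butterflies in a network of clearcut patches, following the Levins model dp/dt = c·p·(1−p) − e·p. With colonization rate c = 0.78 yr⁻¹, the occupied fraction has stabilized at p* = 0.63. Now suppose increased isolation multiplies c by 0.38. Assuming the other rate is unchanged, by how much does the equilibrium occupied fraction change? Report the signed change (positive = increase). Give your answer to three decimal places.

-0.604

Balance c(1−p*) = e gives e = 0.78×(1 − 0.63000) = 0.28860.
New p* = 1 − e/c = 1 − 0.28860/0.29640 = 0.02632.
Δp* = 0.02632 − 0.63000 = -0.60368.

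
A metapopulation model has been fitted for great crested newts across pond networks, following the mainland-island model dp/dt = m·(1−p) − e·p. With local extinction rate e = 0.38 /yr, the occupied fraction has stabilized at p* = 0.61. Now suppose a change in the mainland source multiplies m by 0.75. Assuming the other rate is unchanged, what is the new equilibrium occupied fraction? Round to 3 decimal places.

Balance m(1−p*) = e·p* gives m = e·p*/(1−p*) = 0.38×0.61000/0.39000 = 0.59436.
New p* = m/(m+e) = 0.44577/(0.44577+0.38000) = 0.53982.

0.540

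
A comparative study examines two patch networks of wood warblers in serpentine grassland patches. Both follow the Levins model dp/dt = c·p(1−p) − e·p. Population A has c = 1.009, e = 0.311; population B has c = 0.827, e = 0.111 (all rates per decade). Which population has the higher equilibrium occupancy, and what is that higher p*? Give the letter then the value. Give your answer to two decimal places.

A: p*_A = 1 − 0.311/1.009 = 0.6918.
B: p*_B = 1 − 0.111/0.827 = 0.8658.
B is higher at 0.8658.

B, 0.87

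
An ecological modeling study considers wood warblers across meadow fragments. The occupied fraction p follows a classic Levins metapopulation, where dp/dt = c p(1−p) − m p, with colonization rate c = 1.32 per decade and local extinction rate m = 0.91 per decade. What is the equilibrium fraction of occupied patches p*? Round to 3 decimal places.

0.311

Setting dp/dt = 0 and dividing through by p* gives c·(1−p*) = m.
So p* = 1 − m/c = 1 − 0.91/1.32 = 1 − 0.6894 = 0.3106.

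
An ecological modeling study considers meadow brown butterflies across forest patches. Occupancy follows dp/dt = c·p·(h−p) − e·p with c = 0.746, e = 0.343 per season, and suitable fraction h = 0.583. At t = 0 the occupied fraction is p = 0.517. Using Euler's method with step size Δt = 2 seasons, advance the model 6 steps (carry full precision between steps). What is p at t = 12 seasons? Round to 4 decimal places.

Update rule: p ← p + [c·p·(h−p) − e·p]·Δt with Δt = 2.
t = 2: p = 0.51700 + (-0.30375) = 0.21325
t = 4: p = 0.21325 + (-0.02865) = 0.18460
t = 6: p = 0.18460 + (-0.01691) = 0.16769
t = 8: p = 0.16769 + (-0.01113) = 0.15657
t = 10: p = 0.15657 + (-0.00779) = 0.14877
t = 12: p = 0.14877 + (-0.00567) = 0.14310

0.1431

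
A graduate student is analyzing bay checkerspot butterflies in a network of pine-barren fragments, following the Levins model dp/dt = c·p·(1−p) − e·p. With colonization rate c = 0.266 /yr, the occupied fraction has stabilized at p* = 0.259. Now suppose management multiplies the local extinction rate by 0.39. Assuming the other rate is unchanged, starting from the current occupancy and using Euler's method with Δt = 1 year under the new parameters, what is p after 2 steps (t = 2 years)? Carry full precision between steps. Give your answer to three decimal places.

Balance c(1−p*) = e gives e = 0.266×(1 − 0.25900) = 0.19711.
Starting from p₀ = 0.25900; update p ← p + (dp/dt)·Δt with the new parameters.
  1  |  dp/dt·Δt = +0.031141  |  p_1 = 0.290141
  2  |  dp/dt·Δt = +0.032482  |  p_2 = 0.322622

0.323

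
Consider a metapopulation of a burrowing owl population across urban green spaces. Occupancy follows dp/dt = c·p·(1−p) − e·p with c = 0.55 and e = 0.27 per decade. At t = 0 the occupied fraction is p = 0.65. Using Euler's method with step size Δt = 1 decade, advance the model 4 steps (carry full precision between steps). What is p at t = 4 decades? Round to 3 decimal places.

0.538

Update rule: p ← p + [c·p·(1−p) − e·p]·Δt with Δt = 1.
step 1: Δp = -0.05038, p = 0.59963
step 2: Δp = -0.02986, p = 0.56977
step 3: Δp = -0.01901, p = 0.55075
step 4: Δp = -0.01262, p = 0.53813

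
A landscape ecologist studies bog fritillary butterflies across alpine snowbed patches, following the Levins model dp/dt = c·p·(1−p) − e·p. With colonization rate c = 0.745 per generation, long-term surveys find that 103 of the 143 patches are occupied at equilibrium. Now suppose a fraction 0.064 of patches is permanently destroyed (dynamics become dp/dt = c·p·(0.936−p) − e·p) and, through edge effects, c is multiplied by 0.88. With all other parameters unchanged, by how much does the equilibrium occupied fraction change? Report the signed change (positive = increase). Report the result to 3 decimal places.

Observed p* = 103/143 = 0.72028.
Balance c(1−p*) = e gives e = 0.745×(1 − 0.72028) = 0.20839.
New p* = 0.936 − e/c = 0.936 − 0.20839/0.65560 = 0.61814.
Δp* = 0.61814 − 0.72028 = -0.10214.

-0.102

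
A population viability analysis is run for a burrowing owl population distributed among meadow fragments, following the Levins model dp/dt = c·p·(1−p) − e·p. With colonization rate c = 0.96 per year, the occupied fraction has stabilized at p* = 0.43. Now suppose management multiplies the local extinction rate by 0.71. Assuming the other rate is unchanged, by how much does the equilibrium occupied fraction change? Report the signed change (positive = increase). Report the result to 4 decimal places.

0.1653

Balance c(1−p*) = e gives e = 0.96×(1 − 0.43000) = 0.54720.
New p* = 1 − e/c = 1 − 0.38851/0.96000 = 0.59530.
Δp* = 0.59530 − 0.43000 = +0.16530.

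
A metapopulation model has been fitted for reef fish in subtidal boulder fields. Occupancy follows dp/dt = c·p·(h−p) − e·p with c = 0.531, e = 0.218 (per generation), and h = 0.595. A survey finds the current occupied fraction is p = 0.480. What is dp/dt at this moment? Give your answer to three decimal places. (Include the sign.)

Colonization term: c·p·(h−p) = 0.531×0.480×0.1150 = 0.02931.
Extinction term: e·p = 0.10464.
dp/dt = 0.02931 − 0.10464 = -0.07533.

-0.075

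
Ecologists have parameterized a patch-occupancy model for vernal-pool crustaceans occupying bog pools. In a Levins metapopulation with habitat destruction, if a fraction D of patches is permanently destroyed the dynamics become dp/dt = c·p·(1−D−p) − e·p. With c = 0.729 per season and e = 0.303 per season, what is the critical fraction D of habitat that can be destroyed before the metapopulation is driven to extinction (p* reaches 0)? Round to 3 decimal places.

The nontrivial equilibrium is p* = (1−D) − e/c; extinction occurs when this hits zero.
So D_crit = 1 − e/c = 1 − 0.303/0.729 = 1 − 0.4156 = 0.5844.
Note this equals the original equilibrium occupancy — the Levins extinction-debt result.

0.584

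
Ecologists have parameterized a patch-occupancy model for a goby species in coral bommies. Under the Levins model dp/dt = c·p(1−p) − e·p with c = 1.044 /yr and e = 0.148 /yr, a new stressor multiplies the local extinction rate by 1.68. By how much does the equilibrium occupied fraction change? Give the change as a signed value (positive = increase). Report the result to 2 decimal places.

-0.10

Before: p* = 1 − 0.148/1.044 = 0.8582.
After the change, c = 1.044, e = 0.24864, so p* = 1 − 0.24864/1.044 = 0.7618.
Δp* = 0.7618 − 0.8582 = -0.0964.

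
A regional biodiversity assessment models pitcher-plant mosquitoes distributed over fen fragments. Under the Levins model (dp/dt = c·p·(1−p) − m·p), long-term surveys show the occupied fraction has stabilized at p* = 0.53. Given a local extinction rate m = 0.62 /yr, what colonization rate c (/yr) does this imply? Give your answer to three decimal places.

At equilibrium c(1−p*) = m, so c = m/(1−p*).
c = 0.62/(1 − 0.53) = 0.62/0.4700 = 1.3191.

1.319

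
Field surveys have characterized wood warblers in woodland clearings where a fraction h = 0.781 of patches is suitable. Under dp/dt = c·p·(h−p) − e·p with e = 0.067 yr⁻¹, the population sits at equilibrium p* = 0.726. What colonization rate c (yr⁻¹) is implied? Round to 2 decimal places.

1.22

At equilibrium c(h−p*) = e, so c = e/(h−p*).
c = 0.067/(0.781 − 0.726) = 0.067/0.0550 = 1.2182.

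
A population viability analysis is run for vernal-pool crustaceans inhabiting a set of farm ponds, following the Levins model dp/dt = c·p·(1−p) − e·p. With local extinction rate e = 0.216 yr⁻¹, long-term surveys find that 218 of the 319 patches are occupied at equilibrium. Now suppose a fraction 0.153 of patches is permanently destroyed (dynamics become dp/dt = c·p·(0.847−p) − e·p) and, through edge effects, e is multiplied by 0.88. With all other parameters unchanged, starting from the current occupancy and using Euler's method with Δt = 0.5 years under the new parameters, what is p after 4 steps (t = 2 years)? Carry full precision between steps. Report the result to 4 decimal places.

Observed p* = 218/319 = 0.68339.
Balance c(1−p*) = e gives c = e/(1 − 0.68339) = 0.216/0.31661 = 0.68222.
Starting from p₀ = 0.68339; update p ← p + (dp/dt)·Δt with the new parameters.
t = 0.5: p = 0.68339 + (-0.02681) = 0.65658
t = 1: p = 0.65658 + (-0.01975) = 0.63682
t = 1.5: p = 0.63682 + (-0.01487) = 0.62196
t = 2: p = 0.62196 + (-0.01137) = 0.61059

0.6106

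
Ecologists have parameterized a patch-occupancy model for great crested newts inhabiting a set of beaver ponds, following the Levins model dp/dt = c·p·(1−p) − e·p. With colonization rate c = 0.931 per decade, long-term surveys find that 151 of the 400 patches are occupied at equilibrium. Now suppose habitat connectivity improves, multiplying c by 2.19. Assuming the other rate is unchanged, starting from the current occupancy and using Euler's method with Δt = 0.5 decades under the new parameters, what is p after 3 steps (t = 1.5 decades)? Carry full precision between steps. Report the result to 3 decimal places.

0.678

Observed p* = 151/400 = 0.37750.
Balance c(1−p*) = e gives e = 0.931×(1 − 0.37750) = 0.57955.
Starting from p₀ = 0.37750; update p ← p + (dp/dt)·Δt with the new parameters.
step 1: Δp = +0.13017, p = 0.50767
step 2: Δp = +0.10769, p = 0.61536
step 3: Δp = +0.06298, p = 0.67834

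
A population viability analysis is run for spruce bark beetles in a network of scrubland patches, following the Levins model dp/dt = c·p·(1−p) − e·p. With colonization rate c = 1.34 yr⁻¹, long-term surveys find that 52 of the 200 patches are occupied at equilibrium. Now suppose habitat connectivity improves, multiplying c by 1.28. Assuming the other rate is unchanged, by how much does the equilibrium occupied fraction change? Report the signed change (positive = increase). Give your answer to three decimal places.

0.162

Observed p* = 52/200 = 0.26000.
Balance c(1−p*) = e gives e = 1.34×(1 − 0.26000) = 0.99160.
New p* = 1 − e/c = 1 − 0.99160/1.71520 = 0.42188.
Δp* = 0.42188 − 0.26000 = +0.16188.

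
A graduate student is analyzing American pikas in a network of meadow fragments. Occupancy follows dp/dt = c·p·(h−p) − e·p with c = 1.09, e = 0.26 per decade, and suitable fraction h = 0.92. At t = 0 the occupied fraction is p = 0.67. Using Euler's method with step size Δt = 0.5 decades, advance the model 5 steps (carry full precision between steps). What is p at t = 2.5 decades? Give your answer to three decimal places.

Update rule: p ← p + [c·p·(h−p) − e·p]·Δt with Δt = 0.5.
p: 0.67000 → 0.67419  (Δp = +0.00419)
p: 0.67419 → 0.67686  (Δp = +0.00268)
p: 0.67686 → 0.67856  (Δp = +0.00170)
p: 0.67856 → 0.67964  (Δp = +0.00107)
p: 0.67964 → 0.68031  (Δp = +0.00068)

0.680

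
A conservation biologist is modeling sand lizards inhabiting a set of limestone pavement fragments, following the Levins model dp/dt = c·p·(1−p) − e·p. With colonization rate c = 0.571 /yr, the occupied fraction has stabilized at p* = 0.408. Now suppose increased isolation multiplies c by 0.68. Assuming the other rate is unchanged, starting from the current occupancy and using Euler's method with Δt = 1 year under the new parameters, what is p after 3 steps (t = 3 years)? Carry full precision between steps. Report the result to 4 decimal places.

Balance c(1−p*) = e gives e = 0.571×(1 − 0.40800) = 0.33803.
Starting from p₀ = 0.40800; update p ← p + (dp/dt)·Δt with the new parameters.
step 1: Δp = -0.04413, p = 0.36387
step 2: Δp = -0.03312, p = 0.33074
step 3: Δp = -0.02585, p = 0.30489

0.3049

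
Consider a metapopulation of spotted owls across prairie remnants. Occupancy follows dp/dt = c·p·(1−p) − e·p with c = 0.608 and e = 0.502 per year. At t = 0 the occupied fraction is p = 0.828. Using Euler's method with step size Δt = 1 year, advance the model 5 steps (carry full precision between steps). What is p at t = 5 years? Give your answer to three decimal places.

Update rule: p ← p + [c·p·(1−p) − e·p]·Δt with Δt = 1.
p: 0.82800 → 0.49893  (Δp = -0.32907)
p: 0.49893 → 0.40047  (Δp = -0.09847)
p: 0.40047 → 0.34541  (Δp = -0.05506)
p: 0.34541 → 0.30948  (Δp = -0.03593)
p: 0.30948 → 0.28405  (Δp = -0.02543)

0.284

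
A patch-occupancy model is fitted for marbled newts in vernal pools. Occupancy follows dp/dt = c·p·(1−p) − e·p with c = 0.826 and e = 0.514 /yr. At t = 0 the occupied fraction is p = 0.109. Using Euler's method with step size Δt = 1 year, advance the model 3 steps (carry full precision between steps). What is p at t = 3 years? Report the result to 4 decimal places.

Update rule: p ← p + [c·p·(1−p) − e·p]·Δt with Δt = 1.
p: 0.10900 → 0.13319  (Δp = +0.02419)
p: 0.13319 → 0.16010  (Δp = +0.02690)
p: 0.16010 → 0.18888  (Δp = +0.02878)

0.1889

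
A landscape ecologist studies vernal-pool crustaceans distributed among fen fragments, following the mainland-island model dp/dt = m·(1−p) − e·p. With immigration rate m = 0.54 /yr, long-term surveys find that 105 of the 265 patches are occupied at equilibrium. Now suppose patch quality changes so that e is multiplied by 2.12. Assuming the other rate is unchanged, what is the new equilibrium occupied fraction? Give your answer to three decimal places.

0.236

Observed p* = 105/265 = 0.39623.
Balance m(1−p*) = e·p* gives e = m(1−p*)/p* = 0.54×0.60377/0.39623 = 0.82284.
New p* = m/(m+e) = 0.54000/(0.54000+1.74442) = 0.23638.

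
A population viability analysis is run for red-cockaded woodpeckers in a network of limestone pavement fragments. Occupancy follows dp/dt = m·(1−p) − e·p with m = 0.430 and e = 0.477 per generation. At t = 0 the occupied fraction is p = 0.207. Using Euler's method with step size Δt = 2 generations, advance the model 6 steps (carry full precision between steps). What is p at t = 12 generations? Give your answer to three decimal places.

0.396

Update rule: p ← p + [m·(1−p) − e·p]·Δt with Δt = 2.
t = 2: p = 0.20700 + (+0.48450) = 0.69150
t = 4: p = 0.69150 + (-0.39438) = 0.29712
t = 6: p = 0.29712 + (+0.32103) = 0.61815
t = 8: p = 0.61815 + (-0.26132) = 0.35683
t = 10: p = 0.35683 + (+0.21271) = 0.56954
t = 12: p = 0.56954 + (-0.17315) = 0.39639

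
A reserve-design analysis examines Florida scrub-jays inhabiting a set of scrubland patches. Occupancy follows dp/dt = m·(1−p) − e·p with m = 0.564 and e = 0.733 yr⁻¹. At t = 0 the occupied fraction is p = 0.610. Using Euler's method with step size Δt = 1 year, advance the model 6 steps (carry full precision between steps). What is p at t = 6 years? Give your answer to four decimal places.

Update rule: p ← p + [m·(1−p) − e·p]·Δt with Δt = 1.
  1  |  dp/dt·Δt = -0.227170  |  p_1 = 0.382830
  2  |  dp/dt·Δt = +0.067469  |  p_2 = 0.450299
  3  |  dp/dt·Δt = -0.020038  |  p_3 = 0.430261
  4  |  dp/dt·Δt = +0.005951  |  p_4 = 0.436212
  5  |  dp/dt·Δt = -0.001768  |  p_5 = 0.434445
  6  |  dp/dt·Δt = +0.000525  |  p_6 = 0.434970

0.4350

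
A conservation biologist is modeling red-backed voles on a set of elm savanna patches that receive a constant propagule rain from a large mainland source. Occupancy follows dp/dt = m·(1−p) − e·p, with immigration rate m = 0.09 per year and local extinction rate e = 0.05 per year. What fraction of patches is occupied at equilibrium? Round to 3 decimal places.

At equilibrium the propagule rain into empty patches balances local extinction: m(1−p*) = e·p*.
p* = m/(m+e) = 0.09/(0.09+0.05) = 0.09/0.1400 = 0.6429.

0.643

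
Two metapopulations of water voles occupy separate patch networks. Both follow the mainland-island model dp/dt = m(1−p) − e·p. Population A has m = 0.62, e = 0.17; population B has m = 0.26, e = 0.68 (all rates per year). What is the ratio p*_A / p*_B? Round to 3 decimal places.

2.837

A: p*_A = m/(m+e) = 0.62/0.7900 = 0.7848.
B: p*_B = 0.26/0.9400 = 0.2766.
p*_A / p*_B = 0.7848/0.2766 = 2.8374.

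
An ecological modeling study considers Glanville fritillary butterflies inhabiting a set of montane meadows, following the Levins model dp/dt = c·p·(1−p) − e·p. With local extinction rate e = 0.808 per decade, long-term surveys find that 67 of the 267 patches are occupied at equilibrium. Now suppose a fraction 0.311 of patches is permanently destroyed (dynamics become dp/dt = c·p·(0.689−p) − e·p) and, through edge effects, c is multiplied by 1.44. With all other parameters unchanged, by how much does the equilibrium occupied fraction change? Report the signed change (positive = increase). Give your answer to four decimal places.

-0.0821

Observed p* = 67/267 = 0.25094.
Balance c(1−p*) = e gives c = e/(1 − 0.25094) = 0.808/0.74906 = 1.07869.
New p* = 0.689 − e/c = 0.689 − 0.80800/1.55331 = 0.16882.
Δp* = 0.16882 − 0.25094 = -0.08212.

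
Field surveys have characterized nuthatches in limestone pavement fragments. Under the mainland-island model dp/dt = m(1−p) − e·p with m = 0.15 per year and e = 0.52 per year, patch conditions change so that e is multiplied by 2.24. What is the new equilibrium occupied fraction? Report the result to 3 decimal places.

0.114

Before: p* = 0.15/(0.15+0.52) = 0.2239.
After: m = 0.15, e = 1.1648; p* = 0.15/1.3148 = 0.1141.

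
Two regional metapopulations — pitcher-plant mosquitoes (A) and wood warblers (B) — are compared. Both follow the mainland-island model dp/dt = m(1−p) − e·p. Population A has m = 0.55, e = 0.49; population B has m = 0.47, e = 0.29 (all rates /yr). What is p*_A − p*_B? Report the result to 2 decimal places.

A: p*_A = m/(m+e) = 0.55/1.0400 = 0.5288.
B: p*_B = 0.47/0.7600 = 0.6184.
p*_A − p*_B = 0.5288 − 0.6184 = -0.0896.

-0.09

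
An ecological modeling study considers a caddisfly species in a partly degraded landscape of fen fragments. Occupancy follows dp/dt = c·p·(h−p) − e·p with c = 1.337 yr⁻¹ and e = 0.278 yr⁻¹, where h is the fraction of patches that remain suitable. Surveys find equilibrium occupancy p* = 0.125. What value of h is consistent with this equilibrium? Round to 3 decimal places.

0.333

At equilibrium c(h−p*) = e, so h = p* + e/c.
h = 0.125 + 0.278/1.337 = 0.125 + 0.2079 = 0.3329.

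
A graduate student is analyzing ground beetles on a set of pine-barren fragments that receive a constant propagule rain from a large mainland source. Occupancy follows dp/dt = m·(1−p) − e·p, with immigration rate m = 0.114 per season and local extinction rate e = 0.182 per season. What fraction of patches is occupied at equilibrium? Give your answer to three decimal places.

At equilibrium the propagule rain into empty patches balances local extinction: m(1−p*) = e·p*.
p* = m/(m+e) = 0.114/(0.114+0.182) = 0.114/0.2960 = 0.3851.

0.385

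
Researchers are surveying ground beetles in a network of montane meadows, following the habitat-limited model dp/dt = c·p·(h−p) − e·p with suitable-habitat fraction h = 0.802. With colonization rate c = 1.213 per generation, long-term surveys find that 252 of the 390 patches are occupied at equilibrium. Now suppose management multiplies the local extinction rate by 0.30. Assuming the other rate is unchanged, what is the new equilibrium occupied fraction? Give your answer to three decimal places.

0.755

Observed p* = 252/390 = 0.64615.
Balance c(h−p*) = e gives e = 1.213×(0.802 − 0.64615) = 0.18905.
New p* = 0.802 − e/c = 0.802 − 0.05671/1.21300 = 0.75525.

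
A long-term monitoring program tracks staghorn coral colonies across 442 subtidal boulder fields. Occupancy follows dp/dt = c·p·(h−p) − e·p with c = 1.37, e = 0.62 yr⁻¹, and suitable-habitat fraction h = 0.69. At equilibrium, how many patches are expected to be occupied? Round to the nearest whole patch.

105

p* = h − e/c = 0.69 − 0.4526 = 0.2374.
Expected occupied patches = N × p* = 442 × 0.2374 = 104.95 ≈ 105.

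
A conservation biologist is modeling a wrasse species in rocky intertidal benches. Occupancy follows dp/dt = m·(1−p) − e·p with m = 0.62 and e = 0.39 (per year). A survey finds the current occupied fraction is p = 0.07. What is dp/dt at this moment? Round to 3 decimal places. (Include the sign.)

Colonization term: m·(1−p) = 0.62×0.9300 = 0.57660.
Extinction term: e·p = 0.02730.
dp/dt = 0.57660 − 0.02730 = 0.54930.

0.549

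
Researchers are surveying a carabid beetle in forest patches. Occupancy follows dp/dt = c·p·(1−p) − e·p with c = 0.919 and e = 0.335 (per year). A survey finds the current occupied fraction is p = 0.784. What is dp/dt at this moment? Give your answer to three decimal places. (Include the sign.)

-0.107

Colonization term: c·p·(1−p) = 0.919×0.784×0.2160 = 0.15563.
Extinction term: e·p = 0.26264.
dp/dt = 0.15563 − 0.26264 = -0.10701.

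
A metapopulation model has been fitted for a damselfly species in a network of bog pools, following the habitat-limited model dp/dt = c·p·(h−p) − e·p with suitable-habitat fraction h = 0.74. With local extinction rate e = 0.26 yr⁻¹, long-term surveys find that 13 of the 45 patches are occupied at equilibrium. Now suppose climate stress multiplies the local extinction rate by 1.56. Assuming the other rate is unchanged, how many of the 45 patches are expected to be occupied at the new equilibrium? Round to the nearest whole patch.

Observed p* = 13/45 = 0.28889.
Balance c(h−p*) = e gives c = e/(0.74 − 0.28889) = 0.26/0.45111 = 0.57636.
New p* = 0.74 − e/c = 0.74 − 0.40560/0.57636 = 0.03627.
Expected occupied = 45 × 0.03627 = 1.63 ≈ 2.

2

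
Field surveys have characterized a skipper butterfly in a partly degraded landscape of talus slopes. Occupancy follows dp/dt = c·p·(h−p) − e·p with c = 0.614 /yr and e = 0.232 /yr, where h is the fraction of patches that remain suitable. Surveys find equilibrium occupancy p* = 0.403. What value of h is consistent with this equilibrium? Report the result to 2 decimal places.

0.78

At equilibrium c(h−p*) = e, so h = p* + e/c.
h = 0.403 + 0.232/0.614 = 0.403 + 0.3779 = 0.7809.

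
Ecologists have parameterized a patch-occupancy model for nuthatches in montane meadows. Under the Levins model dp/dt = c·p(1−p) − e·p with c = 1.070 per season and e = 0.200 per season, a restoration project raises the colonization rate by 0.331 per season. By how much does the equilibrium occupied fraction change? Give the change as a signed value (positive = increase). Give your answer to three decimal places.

Before: p* = 1 − 0.200/1.070 = 0.8131.
After the change, c = 1.401, e = 0.2, so p* = 1 − 0.2/1.401 = 0.8572.
Δp* = 0.8572 − 0.8131 = +0.0442.

0.044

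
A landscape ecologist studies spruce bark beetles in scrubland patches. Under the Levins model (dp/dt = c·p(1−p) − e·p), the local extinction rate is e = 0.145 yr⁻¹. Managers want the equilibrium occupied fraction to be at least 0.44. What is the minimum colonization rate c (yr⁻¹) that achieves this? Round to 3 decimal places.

p* = 1 − e/c ≥ 0.44 requires e/c ≤ 0.5600, i.e. c ≥ e/0.5600.
c_min = 0.145/0.5600 = 0.2589.

0.259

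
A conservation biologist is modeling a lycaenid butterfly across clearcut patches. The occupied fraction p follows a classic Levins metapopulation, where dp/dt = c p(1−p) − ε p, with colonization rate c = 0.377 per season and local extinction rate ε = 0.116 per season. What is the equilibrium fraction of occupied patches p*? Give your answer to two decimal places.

At equilibrium, colonization balances extinction: c·p*·(1−p*) = ε·p*.
So p* = 1 − ε/c = 1 − 0.116/0.377 = 1 − 0.3077 = 0.6923.

0.69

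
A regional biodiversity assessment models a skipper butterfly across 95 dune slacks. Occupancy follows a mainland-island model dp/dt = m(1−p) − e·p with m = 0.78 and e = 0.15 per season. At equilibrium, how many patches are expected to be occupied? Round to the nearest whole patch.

80

p* = m/(m+e) = 0.78/0.9300 = 0.8387.
Expected occupied patches = N × p* = 95 × 0.8387 = 79.68 ≈ 80.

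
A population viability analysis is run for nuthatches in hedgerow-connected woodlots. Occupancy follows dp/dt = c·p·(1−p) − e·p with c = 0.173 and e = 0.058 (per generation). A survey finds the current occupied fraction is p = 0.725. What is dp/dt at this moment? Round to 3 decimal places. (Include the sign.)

Colonization term: c·p·(1−p) = 0.173×0.725×0.2750 = 0.03449.
Extinction term: e·p = 0.04205.
dp/dt = 0.03449 − 0.04205 = -0.00756.

-0.008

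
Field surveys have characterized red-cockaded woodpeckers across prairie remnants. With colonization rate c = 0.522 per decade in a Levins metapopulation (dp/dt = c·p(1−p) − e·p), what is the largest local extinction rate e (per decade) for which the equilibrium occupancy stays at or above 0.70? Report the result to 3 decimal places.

1 − e/c ≥ 0.70 ⇒ e ≤ c(1 − 0.70) = 0.522 × 0.3000.
e_max = 0.1566.

0.157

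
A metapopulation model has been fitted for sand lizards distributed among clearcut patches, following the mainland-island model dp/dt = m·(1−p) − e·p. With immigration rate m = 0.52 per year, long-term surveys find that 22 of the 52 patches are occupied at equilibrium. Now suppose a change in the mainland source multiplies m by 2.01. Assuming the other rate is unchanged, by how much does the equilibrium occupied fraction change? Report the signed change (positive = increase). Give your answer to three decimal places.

0.173

Observed p* = 22/52 = 0.42308.
Balance m(1−p*) = e·p* gives e = m(1−p*)/p* = 0.52×0.57692/0.42308 = 0.70908.
New p* = m/(m+e) = 1.04520/(1.04520+0.70908) = 0.59580.
Δp* = 0.59580 − 0.42308 = +0.17272.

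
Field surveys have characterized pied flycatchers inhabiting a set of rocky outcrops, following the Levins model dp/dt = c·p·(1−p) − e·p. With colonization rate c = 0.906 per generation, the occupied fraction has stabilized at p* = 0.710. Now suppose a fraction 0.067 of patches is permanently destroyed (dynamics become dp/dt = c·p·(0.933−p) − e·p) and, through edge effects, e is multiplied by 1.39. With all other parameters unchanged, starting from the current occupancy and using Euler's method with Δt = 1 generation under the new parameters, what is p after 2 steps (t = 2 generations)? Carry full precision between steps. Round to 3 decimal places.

0.560

Balance c(1−p*) = e gives e = 0.906×(1 − 0.71000) = 0.26274.
Starting from p₀ = 0.71000; update p ← p + (dp/dt)·Δt with the new parameters.
step 1: Δp = -0.11585, p = 0.59415
step 2: Δp = -0.03459, p = 0.55956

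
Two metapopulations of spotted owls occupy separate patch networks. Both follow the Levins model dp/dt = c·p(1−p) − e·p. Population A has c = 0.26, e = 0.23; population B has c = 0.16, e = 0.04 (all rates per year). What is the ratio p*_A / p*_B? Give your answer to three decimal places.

A: p*_A = 1 − 0.23/0.26 = 0.1154.
B: p*_B = 1 − 0.04/0.16 = 0.7500.
p*_A / p*_B = 0.1154/0.7500 = 0.1538.

0.154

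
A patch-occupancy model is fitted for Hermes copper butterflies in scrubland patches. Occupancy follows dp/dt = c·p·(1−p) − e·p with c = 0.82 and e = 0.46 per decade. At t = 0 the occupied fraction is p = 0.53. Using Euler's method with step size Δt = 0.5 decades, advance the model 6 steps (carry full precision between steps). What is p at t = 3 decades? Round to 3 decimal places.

0.462

Update rule: p ← p + [c·p·(1−p) − e·p]·Δt with Δt = 0.5.
  1  |  dp/dt·Δt = -0.019769  |  p_1 = 0.510231
  2  |  dp/dt·Δt = -0.014896  |  p_2 = 0.495335
  3  |  dp/dt·Δt = -0.011436  |  p_3 = 0.483899
  4  |  dp/dt·Δt = -0.008903  |  p_4 = 0.474996
  5  |  dp/dt·Δt = -0.007005  |  p_5 = 0.467991
  6  |  dp/dt·Δt = -0.005558  |  p_6 = 0.462433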